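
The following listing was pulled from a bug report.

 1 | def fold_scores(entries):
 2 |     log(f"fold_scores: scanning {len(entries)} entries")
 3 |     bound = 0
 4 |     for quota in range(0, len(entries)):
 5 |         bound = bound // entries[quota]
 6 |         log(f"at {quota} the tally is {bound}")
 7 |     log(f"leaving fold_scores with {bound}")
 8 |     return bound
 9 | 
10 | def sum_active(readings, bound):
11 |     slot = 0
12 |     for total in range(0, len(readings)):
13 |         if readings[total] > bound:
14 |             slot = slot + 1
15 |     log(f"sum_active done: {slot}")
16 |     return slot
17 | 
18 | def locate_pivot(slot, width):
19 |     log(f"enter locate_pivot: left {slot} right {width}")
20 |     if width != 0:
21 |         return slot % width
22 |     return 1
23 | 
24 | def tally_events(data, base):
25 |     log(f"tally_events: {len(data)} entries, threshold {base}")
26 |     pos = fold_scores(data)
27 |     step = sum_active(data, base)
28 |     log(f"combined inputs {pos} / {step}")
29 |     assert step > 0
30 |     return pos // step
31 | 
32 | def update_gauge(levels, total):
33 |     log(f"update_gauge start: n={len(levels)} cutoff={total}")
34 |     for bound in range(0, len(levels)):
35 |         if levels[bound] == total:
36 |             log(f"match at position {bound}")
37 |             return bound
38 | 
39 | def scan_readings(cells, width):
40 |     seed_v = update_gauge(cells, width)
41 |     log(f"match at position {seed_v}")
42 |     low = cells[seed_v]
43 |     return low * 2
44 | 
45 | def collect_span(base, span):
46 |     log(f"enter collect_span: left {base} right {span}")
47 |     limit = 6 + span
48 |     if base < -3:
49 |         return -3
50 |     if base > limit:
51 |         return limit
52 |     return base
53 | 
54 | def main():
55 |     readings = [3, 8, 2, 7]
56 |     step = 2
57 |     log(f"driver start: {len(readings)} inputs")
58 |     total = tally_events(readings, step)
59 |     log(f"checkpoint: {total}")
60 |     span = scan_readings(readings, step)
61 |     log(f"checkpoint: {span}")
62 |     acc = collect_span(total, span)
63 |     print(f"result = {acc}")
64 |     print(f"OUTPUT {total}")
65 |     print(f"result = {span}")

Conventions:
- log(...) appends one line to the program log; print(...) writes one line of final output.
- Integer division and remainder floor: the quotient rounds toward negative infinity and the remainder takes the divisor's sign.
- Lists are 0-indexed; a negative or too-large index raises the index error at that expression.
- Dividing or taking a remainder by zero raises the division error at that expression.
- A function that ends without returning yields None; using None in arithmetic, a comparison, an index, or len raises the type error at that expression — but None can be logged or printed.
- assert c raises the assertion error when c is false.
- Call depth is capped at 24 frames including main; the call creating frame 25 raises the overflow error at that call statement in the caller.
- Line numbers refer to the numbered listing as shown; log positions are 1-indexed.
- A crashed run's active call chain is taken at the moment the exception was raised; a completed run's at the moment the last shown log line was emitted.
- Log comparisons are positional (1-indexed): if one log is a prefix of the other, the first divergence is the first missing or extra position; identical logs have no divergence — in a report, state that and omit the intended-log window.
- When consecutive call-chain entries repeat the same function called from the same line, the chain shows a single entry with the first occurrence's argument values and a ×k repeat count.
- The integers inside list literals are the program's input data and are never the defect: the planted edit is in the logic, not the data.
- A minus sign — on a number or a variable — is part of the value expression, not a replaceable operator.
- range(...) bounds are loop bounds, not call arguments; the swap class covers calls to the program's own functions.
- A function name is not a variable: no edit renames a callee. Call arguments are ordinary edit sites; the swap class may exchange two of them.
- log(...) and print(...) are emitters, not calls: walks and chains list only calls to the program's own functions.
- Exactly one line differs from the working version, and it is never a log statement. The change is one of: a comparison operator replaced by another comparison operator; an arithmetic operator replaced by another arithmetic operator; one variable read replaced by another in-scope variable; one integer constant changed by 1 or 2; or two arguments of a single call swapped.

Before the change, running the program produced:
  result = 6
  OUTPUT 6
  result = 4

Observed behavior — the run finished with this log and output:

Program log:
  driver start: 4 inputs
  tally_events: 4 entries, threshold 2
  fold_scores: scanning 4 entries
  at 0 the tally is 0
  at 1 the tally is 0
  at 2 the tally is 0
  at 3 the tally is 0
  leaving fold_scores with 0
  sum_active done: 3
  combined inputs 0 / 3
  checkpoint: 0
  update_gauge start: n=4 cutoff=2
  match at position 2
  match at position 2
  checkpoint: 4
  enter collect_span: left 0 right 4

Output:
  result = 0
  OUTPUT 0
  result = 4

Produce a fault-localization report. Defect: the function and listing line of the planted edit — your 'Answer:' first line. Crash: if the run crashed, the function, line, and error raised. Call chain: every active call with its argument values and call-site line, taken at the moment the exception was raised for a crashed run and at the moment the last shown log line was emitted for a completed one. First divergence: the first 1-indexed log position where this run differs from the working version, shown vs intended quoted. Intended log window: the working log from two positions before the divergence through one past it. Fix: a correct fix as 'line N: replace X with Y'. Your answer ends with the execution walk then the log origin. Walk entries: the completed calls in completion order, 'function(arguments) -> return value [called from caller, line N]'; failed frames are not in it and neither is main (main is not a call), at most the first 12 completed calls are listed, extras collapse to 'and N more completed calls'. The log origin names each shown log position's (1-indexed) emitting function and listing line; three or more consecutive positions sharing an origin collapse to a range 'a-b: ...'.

Answer: the defect is in fold_scores at line 5.
Core observation: The log first diverges at position 4: the faulty run prints 'at 0 the tally is 0' where the working version prints 'at 0 the tally is 3'.
Call chain: main -> collect_span(0, 4) (called at line 62).
First divergence: at position 4 the run shows 'at 0 the tally is 0' where the working version logs 'at 0 the tally is 3'.
Intended log window:
  2: tally_events: 4 entries, threshold 2
  3: fold_scores: scanning 4 entries
  4: at 0 the tally is 3
  5: at 1 the tally is 11
Execution walk:
  fold_scores([3, 8, 2, 7]) -> 0  [called from tally_events, line 26]
  sum_active([3, 8, 2, 7], 2) -> 3  [called from tally_events, line 27]
  tally_events([3, 8, 2, 7], 2) -> 0  [called from main, line 58]
  update_gauge([3, 8, 2, 7], 2) -> 2  [called from scan_readings, line 40]
  scan_readings([3, 8, 2, 7], 2) -> 4  [called from main, line 60]
  collect_span(0, 4) -> 0  [called from main, line 62]
Origin of each log line:
  1: emitted by main (line 57)
  2: emitted by tally_events (line 25)
  3: emitted by fold_scores (line 2)
  4-7: emitted by fold_scores (line 6)
  8: emitted by fold_scores (line 7)
  9: emitted by sum_active (line 15)
  10: emitted by tally_events (line 28)
  11: emitted by main (line 59)
  12: emitted by update_gauge (line 33)
  13: emitted by update_gauge (line 36)
  14: emitted by scan_readings (line 41)
  15: emitted by main (line 61)
  16: emitted by collect_span (line 46)
A correct fix: line 5: replace `//` with `+`.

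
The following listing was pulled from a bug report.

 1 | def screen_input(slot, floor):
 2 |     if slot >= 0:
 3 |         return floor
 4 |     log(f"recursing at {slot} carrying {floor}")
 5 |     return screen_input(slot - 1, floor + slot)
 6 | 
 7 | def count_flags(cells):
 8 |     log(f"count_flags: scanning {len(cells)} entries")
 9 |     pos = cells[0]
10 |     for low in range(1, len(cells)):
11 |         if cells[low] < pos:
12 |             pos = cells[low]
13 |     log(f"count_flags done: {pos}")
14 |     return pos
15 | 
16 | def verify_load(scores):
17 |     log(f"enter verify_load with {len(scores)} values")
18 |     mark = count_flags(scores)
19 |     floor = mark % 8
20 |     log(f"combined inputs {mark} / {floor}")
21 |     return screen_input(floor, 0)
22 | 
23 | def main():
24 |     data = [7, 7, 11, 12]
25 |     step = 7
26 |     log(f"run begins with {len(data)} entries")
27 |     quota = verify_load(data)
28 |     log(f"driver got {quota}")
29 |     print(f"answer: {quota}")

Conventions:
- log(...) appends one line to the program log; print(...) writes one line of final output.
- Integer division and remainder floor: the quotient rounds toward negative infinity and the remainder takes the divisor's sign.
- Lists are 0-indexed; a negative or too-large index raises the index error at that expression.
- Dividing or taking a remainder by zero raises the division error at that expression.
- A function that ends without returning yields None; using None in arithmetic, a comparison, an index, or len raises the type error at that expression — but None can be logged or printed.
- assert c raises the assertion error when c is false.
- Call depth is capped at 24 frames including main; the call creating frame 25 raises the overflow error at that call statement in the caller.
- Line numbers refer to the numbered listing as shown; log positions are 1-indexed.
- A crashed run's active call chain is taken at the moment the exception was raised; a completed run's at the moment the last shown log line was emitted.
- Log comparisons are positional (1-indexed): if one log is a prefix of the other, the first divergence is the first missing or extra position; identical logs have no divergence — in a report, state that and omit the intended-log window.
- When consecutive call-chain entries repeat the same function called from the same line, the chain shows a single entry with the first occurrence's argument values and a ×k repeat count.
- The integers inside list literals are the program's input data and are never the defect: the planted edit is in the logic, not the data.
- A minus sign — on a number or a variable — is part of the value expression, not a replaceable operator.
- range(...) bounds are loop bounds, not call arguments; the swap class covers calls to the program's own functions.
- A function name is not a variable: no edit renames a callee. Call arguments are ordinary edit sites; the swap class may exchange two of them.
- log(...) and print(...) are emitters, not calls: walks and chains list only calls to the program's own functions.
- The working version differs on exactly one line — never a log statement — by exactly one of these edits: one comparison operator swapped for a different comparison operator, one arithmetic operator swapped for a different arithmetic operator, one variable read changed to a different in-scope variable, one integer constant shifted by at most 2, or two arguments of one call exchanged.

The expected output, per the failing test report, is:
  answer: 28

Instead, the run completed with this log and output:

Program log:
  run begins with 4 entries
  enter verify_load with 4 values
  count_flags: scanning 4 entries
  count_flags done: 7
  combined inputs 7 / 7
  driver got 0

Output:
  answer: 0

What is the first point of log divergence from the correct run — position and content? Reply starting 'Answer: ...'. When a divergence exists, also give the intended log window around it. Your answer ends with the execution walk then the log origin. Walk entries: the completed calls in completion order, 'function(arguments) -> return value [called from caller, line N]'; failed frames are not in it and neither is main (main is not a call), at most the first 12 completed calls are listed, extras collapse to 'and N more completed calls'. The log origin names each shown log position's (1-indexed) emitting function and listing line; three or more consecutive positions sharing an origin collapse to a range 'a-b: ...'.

Answer: at position 6 the run shows 'driver got 0' where the working version logs 'recursing at 7 carrying 0'.
Intended log window:
  4: count_flags done: 7
  5: combined inputs 7 / 7
  6: recursing at 7 carrying 0
  7: recursing at 6 carrying 7
Execution walk:
  count_flags([7, 7, 11, 12]) -> 7  [called from verify_load, line 18]
  screen_input(7, 0) -> 0  [called from verify_load, line 21]
  verify_load([7, 7, 11, 12]) -> 0  [called from main, line 27]
Log origin:
  1: logged in main at line 26
  2: logged in verify_load at line 17
  3: logged in count_flags at line 8
  4: logged in count_flags at line 13
  5: logged in verify_load at line 20
  6: logged in main at line 28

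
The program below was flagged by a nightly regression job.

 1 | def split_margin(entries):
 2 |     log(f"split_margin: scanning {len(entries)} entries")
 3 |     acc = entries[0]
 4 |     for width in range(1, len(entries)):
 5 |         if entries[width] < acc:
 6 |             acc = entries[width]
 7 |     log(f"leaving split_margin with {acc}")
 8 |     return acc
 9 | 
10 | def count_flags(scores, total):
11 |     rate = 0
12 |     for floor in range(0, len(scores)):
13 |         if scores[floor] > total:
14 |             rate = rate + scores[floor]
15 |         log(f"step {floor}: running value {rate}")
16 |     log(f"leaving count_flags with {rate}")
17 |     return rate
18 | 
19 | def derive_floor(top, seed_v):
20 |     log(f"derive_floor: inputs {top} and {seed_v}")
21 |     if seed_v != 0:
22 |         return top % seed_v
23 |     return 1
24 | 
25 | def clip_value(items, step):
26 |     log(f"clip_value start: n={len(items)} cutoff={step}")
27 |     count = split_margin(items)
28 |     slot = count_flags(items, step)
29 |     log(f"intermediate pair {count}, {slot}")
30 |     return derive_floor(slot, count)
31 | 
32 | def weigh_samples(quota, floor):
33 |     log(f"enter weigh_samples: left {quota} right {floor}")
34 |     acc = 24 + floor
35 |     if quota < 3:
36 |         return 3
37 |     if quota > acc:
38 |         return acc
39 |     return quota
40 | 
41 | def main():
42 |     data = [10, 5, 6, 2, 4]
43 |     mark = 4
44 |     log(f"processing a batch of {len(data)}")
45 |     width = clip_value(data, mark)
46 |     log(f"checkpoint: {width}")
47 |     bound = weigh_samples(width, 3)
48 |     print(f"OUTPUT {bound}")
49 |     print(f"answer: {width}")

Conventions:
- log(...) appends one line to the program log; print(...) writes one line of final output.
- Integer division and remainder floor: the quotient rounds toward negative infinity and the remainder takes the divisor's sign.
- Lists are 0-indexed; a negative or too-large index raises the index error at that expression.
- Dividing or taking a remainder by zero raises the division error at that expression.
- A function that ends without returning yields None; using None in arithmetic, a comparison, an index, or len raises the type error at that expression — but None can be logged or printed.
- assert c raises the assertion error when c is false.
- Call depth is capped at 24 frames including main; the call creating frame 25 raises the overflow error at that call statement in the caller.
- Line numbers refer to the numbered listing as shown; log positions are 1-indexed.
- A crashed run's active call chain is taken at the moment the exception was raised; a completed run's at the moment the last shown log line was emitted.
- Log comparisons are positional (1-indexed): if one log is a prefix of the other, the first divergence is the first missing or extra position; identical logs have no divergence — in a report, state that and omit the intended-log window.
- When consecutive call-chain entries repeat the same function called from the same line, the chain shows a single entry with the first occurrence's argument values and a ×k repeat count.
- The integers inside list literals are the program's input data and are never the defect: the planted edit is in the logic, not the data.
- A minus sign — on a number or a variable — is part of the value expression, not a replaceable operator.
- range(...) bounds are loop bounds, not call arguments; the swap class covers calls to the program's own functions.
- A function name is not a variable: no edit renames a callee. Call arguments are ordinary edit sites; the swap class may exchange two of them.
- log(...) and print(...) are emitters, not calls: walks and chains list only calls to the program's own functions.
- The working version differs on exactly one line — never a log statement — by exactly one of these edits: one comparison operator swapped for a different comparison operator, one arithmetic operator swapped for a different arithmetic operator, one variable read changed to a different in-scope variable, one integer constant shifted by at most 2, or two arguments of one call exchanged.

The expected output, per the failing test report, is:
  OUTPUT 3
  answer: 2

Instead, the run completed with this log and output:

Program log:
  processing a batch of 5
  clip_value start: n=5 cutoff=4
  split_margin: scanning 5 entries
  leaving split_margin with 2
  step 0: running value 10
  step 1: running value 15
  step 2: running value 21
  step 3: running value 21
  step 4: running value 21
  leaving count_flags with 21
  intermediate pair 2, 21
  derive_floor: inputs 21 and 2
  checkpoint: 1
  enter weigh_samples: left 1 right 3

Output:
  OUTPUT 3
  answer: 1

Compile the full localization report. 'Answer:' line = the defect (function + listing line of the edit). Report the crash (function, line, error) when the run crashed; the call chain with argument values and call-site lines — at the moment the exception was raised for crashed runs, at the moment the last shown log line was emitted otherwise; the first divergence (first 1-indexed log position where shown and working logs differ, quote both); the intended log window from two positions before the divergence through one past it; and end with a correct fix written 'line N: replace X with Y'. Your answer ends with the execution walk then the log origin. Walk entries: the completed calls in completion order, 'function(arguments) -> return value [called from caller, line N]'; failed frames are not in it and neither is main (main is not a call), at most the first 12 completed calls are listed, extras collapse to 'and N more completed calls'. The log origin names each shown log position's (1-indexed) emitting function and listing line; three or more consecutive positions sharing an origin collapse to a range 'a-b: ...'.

Answer: the defect is in clip_value at line 30.
Key observation: Position 12 is the first bad log line: 'derive_floor: inputs 21 and 2' should read 'derive_floor: inputs 2 and 21'.
Call chain: main -> weigh_samples(1, 3) (called at line 47).
First divergence: position 12; shown 'derive_floor: inputs 21 and 2' vs intended 'derive_floor: inputs 2 and 21'.
Intended log window:
  10: leaving count_flags with 21
  11: intermediate pair 2, 21
  12: derive_floor: inputs 2 and 21
  13: checkpoint: 2
Execution walk:
  split_margin([10, 5, 6, 2, 4]) -> 2  [called from clip_value, line 27]
  count_flags([10, 5, 6, 2, 4], 4) -> 21  [called from clip_value, line 28]
  derive_floor(21, 2) -> 1  [called from clip_value, line 30]
  clip_value([10, 5, 6, 2, 4], 4) -> 1  [called from main, line 45]
  weigh_samples(1, 3) -> 3  [called from main, line 47]
Log origins:
  1: emitted by main (line 44)
  2: emitted by clip_value (line 26)
  3: emitted by split_margin (line 2)
  4: emitted by split_margin (line 7)
  5-9: emitted by count_flags (line 15)
  10: emitted by count_flags (line 16)
  11: emitted by clip_value (line 29)
  12: emitted by derive_floor (line 20)
  13: emitted by main (line 46)
  14: emitted by weigh_samples (line 33)
A correct fix: line 30: replace `derive_floor(slot, count)` with `derive_floor(count, slot)`.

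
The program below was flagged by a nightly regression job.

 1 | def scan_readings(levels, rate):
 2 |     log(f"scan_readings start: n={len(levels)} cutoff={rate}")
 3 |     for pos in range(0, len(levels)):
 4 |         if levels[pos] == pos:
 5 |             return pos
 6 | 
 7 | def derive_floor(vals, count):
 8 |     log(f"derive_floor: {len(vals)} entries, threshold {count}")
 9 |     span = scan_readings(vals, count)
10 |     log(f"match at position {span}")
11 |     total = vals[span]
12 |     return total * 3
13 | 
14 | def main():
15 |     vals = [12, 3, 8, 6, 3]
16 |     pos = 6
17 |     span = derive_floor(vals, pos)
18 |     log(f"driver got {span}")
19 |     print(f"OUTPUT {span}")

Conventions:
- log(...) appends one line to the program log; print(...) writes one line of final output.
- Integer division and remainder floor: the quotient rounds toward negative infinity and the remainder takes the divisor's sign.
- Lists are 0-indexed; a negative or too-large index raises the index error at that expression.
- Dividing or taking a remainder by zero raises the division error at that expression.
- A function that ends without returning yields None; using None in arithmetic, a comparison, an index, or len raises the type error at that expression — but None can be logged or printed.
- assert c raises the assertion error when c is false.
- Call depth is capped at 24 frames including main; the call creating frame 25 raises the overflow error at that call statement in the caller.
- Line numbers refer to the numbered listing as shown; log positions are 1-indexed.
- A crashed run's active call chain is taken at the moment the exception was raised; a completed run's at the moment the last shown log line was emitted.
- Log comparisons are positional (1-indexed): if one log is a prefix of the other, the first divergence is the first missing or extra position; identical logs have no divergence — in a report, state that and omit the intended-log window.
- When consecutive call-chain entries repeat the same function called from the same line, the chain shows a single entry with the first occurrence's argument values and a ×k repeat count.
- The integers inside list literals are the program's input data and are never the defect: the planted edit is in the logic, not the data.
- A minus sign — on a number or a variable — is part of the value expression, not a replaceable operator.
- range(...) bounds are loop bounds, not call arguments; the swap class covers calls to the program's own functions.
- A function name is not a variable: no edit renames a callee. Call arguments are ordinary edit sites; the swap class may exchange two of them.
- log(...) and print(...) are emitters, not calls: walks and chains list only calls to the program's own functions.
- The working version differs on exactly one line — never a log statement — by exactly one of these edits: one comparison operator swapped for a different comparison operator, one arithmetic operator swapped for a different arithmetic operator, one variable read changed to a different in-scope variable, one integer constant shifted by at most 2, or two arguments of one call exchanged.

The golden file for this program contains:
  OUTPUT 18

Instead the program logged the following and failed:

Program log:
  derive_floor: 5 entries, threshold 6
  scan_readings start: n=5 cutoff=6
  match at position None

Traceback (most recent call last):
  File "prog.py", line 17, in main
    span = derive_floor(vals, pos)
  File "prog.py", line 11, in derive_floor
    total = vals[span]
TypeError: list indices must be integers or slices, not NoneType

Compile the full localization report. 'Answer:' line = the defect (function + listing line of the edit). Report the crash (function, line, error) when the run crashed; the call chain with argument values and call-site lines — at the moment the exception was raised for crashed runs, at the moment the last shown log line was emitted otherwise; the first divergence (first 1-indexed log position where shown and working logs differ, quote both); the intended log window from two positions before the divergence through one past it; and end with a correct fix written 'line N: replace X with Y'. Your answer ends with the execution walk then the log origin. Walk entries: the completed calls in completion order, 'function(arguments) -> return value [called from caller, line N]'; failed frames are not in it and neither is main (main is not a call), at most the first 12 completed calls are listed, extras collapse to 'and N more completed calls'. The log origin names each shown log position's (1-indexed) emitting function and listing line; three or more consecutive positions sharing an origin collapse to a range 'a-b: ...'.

Answer: the defect is in scan_readings at line 4.
Key fact: The log first diverges at position 3: the faulty run prints 'match at position None' where the working version prints 'match at position 3'.
Crash: derive_floor, line 11, TypeError.
Call chain: main -> derive_floor([12, 3, 8, 6, 3], 6) (called at line 17).
First divergence: position 3 — the shown line 'match at position None' should read 'match at position 3'.
Intended log window:
  1: derive_floor: 5 entries, threshold 6
  2: scan_readings start: n=5 cutoff=6
  3: match at position 3
  4: driver got 18
Execution walk:
  scan_readings([12, 3, 8, 6, 3], 6) -> None  [called from derive_floor, line 9]
Log line origins:
  1: from derive_floor, line 8
  2: from scan_readings, line 2
  3: from derive_floor, line 10
A correct fix: line 4: replace `levels[pos] == pos` with `levels[pos] == rate`.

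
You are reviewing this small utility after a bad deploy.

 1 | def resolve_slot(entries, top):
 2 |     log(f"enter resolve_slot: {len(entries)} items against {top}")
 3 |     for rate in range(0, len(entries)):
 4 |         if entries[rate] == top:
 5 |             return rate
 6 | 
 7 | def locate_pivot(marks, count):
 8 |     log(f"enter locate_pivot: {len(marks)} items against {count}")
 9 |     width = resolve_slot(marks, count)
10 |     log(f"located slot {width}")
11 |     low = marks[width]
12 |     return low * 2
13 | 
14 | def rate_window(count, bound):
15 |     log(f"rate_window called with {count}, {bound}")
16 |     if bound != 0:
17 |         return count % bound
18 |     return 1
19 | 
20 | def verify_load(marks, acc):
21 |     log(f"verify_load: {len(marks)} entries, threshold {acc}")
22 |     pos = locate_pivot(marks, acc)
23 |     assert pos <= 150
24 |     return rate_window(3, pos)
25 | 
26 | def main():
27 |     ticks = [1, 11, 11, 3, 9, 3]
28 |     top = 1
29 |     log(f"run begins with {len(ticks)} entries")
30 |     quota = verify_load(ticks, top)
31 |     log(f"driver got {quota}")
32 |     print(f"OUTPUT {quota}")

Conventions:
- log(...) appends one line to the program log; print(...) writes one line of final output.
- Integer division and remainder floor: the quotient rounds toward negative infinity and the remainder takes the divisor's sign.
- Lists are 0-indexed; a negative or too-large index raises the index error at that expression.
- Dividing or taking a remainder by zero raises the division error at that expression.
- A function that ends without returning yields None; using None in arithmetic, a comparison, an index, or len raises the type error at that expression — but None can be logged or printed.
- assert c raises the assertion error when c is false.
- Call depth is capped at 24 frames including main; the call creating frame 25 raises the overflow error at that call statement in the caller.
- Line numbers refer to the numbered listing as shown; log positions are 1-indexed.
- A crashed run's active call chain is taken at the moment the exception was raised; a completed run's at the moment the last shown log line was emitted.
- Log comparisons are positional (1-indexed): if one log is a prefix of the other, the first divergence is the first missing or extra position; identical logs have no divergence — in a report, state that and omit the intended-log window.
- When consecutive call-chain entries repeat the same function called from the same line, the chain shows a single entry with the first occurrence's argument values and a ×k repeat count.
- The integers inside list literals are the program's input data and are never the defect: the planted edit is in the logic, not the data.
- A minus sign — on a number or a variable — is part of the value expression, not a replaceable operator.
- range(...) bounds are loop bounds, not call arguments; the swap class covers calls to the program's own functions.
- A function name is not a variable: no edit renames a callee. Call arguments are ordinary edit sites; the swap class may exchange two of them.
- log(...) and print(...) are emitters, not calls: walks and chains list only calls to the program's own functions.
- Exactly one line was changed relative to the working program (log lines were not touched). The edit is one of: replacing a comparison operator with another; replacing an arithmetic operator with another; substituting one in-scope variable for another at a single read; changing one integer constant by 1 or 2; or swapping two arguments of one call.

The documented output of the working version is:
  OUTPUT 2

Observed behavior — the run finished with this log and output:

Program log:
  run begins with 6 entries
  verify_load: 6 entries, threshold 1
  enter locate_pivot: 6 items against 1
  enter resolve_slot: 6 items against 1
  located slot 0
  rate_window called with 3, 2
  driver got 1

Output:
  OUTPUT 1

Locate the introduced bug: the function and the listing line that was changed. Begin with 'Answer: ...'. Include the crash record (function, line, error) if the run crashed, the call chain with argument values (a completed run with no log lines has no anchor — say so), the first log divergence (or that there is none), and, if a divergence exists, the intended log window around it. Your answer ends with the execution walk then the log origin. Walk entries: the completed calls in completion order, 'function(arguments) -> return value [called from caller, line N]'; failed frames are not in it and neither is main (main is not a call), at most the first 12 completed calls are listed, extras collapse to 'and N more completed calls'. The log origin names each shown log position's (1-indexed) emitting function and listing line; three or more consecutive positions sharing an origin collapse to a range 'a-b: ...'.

Answer: the defect is in verify_load at line 24.
Key observation: Log line 6 is where behavior first shows: 'rate_window called with 3, 2' appears instead of 'rate_window called with 2, 3'.
Call chain: main.
First divergence: position 6; shown 'rate_window called with 3, 2' vs intended 'rate_window called with 2, 3'.
Intended log window:
  4: enter resolve_slot: 6 items against 1
  5: located slot 0
  6: rate_window called with 2, 3
  7: driver got 2
Execution walk:
  resolve_slot([1, 11, 11, 3, 9, 3], 1) -> 0  [called from locate_pivot, line 9]
  locate_pivot([1, 11, 11, 3, 9, 3], 1) -> 2  [called from verify_load, line 22]
  rate_window(3, 2) -> 1  [called from verify_load, line 24]
  verify_load([1, 11, 11, 3, 9, 3], 1) -> 1  [called from main, line 30]
Log origin:
  1 — main, line 29
  2 — verify_load, line 21
  3 — locate_pivot, line 8
  4 — resolve_slot, line 2
  5 — locate_pivot, line 10
  6 — rate_window, line 15
  7 — main, line 31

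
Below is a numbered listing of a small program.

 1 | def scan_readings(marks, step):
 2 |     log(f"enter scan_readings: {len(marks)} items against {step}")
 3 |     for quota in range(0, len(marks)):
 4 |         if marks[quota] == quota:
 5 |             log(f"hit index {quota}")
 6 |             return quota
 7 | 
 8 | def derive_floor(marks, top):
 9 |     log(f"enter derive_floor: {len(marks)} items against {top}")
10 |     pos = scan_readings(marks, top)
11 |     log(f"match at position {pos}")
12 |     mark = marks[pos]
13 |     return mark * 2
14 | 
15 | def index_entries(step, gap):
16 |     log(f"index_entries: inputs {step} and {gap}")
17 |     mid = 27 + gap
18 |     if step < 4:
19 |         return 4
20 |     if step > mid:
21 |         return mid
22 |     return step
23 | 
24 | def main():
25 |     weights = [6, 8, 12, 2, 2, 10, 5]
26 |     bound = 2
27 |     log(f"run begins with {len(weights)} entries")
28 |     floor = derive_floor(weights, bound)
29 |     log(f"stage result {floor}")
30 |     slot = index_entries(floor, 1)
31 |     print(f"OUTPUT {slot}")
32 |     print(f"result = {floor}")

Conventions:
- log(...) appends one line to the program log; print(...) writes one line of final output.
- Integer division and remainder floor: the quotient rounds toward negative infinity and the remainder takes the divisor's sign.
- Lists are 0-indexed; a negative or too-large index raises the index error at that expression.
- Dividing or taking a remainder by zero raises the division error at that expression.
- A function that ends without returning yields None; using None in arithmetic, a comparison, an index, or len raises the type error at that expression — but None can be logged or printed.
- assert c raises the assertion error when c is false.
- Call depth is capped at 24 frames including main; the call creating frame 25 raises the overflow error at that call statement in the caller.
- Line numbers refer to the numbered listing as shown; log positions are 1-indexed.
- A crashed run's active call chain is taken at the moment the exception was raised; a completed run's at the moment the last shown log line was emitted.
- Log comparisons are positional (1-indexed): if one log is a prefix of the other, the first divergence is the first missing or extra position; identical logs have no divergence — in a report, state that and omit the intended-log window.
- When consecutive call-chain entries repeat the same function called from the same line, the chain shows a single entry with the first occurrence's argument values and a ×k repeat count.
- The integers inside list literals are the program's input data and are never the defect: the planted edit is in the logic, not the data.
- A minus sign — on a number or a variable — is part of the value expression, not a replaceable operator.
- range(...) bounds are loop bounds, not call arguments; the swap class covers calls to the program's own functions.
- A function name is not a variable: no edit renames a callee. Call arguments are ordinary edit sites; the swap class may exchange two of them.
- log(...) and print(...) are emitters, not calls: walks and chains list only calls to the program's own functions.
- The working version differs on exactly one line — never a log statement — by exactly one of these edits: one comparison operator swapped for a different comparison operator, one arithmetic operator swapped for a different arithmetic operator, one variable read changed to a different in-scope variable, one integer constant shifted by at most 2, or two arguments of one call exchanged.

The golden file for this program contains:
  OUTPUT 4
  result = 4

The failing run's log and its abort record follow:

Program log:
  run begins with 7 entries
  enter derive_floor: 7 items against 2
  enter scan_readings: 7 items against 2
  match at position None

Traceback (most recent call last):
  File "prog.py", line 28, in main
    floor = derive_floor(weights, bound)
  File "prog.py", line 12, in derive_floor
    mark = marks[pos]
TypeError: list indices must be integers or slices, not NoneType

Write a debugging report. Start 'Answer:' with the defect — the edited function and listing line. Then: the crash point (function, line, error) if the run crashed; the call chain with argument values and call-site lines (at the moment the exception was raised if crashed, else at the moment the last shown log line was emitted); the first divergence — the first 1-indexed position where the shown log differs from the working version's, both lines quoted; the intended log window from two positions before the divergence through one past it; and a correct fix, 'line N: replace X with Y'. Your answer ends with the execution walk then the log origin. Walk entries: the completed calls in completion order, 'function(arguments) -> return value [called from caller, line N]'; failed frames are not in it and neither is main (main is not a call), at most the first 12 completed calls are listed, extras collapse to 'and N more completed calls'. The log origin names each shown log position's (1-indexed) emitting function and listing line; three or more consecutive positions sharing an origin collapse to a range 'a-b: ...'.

Answer: the defect is in scan_readings at line 4.
The tell: Everything matches until log position 4, which reads 'match at position None' in place of 'hit index 3'.
Crash: derive_floor, line 12, TypeError.
Call chain: main -> derive_floor([6, 8, 12, 2, 2, 10, 5], 2) (called at line 28).
First divergence: position 4 — the shown line 'match at position None' should read 'hit index 3'.
Intended log window:
  2: enter derive_floor: 7 items against 2
  3: enter scan_readings: 7 items against 2
  4: hit index 3
  5: match at position 3
Execution walk:
  scan_readings([6, 8, 12, 2, 2, 10, 5], 2) -> None  [called from derive_floor, line 10]
Log line origins:
  1: emitted by main (line 27)
  2: emitted by derive_floor (line 9)
  3: emitted by scan_readings (line 2)
  4: emitted by derive_floor (line 11)
A correct fix: line 4: replace `marks[quota] == quota` with `marks[quota] == step`.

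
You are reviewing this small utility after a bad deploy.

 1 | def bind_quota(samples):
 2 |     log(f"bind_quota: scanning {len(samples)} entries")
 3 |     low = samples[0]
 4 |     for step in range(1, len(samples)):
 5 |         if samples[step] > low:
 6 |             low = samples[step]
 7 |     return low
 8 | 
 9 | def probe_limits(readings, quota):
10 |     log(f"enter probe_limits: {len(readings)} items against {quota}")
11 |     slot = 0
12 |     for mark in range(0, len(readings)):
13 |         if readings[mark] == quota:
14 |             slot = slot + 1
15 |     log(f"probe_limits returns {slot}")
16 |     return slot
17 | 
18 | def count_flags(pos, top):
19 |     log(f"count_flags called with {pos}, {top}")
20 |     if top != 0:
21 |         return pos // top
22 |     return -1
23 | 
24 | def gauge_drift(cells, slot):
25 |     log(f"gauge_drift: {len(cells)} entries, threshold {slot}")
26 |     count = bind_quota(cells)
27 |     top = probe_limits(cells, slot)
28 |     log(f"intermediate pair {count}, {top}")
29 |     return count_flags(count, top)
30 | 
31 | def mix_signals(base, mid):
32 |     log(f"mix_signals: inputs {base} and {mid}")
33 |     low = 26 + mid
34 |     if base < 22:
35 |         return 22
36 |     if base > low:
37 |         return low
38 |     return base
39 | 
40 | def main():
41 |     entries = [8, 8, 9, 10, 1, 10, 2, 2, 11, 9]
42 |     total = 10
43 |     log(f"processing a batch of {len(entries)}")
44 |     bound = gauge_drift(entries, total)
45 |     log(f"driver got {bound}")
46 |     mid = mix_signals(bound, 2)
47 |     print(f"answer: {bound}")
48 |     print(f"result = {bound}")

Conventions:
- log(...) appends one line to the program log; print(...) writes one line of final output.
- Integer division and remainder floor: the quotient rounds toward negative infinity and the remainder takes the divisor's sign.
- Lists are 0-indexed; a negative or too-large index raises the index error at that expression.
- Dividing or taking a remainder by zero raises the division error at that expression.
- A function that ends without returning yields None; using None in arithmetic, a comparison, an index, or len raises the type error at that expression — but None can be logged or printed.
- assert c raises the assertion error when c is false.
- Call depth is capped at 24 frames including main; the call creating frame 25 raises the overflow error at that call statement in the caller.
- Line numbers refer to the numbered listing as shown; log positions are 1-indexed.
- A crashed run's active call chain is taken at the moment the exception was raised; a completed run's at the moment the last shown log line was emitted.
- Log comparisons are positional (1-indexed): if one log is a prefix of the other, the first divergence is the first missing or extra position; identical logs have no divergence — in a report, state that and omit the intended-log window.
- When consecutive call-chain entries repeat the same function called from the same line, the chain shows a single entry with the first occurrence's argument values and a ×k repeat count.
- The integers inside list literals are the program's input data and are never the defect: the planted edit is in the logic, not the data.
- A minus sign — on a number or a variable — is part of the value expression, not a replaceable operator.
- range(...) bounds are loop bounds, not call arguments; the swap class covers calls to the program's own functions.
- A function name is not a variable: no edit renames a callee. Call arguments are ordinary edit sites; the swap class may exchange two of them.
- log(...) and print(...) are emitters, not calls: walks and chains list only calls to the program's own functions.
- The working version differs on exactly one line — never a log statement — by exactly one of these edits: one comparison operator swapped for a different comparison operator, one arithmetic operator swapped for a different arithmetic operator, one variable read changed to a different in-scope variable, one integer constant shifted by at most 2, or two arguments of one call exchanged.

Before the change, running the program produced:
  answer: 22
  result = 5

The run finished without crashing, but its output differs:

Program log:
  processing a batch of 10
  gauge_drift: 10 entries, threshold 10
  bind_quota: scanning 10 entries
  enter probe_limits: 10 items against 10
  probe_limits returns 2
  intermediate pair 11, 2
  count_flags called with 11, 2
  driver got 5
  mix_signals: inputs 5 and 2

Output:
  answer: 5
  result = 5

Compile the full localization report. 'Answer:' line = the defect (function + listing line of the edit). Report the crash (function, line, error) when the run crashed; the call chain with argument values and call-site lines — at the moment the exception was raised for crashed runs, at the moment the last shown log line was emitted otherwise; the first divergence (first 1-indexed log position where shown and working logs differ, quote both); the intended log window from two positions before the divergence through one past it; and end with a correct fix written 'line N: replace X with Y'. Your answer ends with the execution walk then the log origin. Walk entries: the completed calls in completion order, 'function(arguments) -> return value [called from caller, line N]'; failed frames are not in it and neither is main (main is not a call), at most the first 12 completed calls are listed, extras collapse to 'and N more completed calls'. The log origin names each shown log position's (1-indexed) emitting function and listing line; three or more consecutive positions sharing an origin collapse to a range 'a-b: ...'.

Answer: the defect is in main at line 47.
Key observation: Log streams are identical — the defect surfaces only in the printed output.
Call chain: main -> mix_signals(5, 2) (called at line 46).
First divergence: none (the log streams are identical).
Execution walk:
  bind_quota([8, 8, 9, 10, 1, 10, 2, 2, 11, 9]) -> 11  [called from gauge_drift, line 26]
  probe_limits([8, 8, 9, 10, 1, 10, 2, 2, 11, 9], 10) -> 2  [called from gauge_drift, line 27]
  count_flags(11, 2) -> 5  [called from gauge_drift, line 29]
  gauge_drift([8, 8, 9, 10, 1, 10, 2, 2, 11, 9], 10) -> 5  [called from main, line 44]
  mix_signals(5, 2) -> 22  [called from main, line 46]
Log line origins:
  1 — main, line 43
  2 — gauge_drift, line 25
  3 — bind_quota, line 2
  4 — probe_limits, line 10
  5 — probe_limits, line 15
  6 — gauge_drift, line 28
  7 — count_flags, line 19
  8 — main, line 45
  9 — mix_signals, line 32
A correct fix: line 47: replace `bound` with `mid`.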